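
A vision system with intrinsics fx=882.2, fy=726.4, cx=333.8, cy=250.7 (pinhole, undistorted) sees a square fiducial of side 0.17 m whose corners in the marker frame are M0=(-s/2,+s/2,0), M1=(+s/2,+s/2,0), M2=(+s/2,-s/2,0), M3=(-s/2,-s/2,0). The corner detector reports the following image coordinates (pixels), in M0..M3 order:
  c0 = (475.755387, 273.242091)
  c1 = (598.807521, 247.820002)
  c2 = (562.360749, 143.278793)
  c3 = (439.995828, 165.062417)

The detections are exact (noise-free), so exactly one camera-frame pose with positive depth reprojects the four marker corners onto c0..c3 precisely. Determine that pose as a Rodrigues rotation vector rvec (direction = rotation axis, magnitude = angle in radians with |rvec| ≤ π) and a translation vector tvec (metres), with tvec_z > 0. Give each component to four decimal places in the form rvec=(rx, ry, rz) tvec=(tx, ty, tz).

rvec=(-0.1213, -0.1916, -0.2406) tvec=(0.2350, -0.0673, 1.1129)

Intrinsics K: fx=882.2, fy=726.4, cx=333.8, cy=250.7
Marker side s = 0.17 m; corners in marker frame (Z=0):
  M0 = (-0.0850, +0.0850, 0)
  M1 = (+0.0850, +0.0850, 0)
  M2 = (+0.0850, -0.0850, 0)
  M3 = (-0.0850, -0.0850, 0)
Detected image corners:
  c0 = (475.755387, 273.242091) px
  c1 = (598.807521, 247.820002) px
  c2 = (562.360749, 143.278793) px
  c3 = (439.995828, 165.062417) px
Planar DLT: solve 8×8 A·h = b for H (H[2,2]=1):
  H  [+816.31678 +167.48905 +520.04647]
  H  [-101.01704 +607.54807 +206.77721]
  H  [+0.18203 -0.08650 +1.00000]
B = K⁻¹H; ‖b₁‖=0.898549, ‖b₂‖=0.898549; λ = 2/(‖b₁‖+‖b₂‖) = 1.112905, sign → tz>0 ⇒ λ=+1.112905
r₁ = λ·B[:,0] = (+0.95314,-0.22468,+0.20259); r₂ = λ·B[:,1] = (+0.24771,+0.96404,-0.09627)
r₃ = r₁×r₂ = (-0.17367,+0.14194,+0.97452); SVD([r₁ r₂ r₃]) → R = UVᵀ:
  R  [+0.95314 +0.24771 -0.17367]
  R  [-0.22468 +0.96404 +0.14194]
  R  [+0.20259 -0.09627 +0.97452]
t = (+0.23495, -0.06729, +1.11291) m
tr R = 2.891700; θ = arccos((tr R − 1)/2) = 0.330593 rad = 18.942°
axis k = ((R−Rᵀ)₃₂, (R−Rᵀ)₁₃, (R−Rᵀ)₂₁) / (2 sinθ) = (-0.366919, -0.579561, -0.727654)
rvec = θ·k = (-0.121301, -0.191599, -0.240557)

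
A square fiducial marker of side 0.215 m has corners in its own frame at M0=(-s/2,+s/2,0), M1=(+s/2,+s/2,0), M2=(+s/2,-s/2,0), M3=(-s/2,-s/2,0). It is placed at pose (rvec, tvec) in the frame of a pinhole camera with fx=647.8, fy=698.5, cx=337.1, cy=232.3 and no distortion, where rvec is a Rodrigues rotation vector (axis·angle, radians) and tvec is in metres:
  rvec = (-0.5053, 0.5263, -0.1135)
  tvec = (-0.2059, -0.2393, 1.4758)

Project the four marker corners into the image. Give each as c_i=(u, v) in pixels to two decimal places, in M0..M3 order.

c0=(204.60, 174.97) c1=(282.52, 145.74) c2=(288.62, 63.40) c3=(215.52, 95.77)

Intrinsics K: fx=647.8, fy=698.5, cx=337.1, cy=232.3
Marker side s = 0.215 m; corners in marker frame (Z=0):
  M0 = (-0.1075, +0.1075, 0)
  M1 = (+0.1075, +0.1075, 0)
  M2 = (+0.1075, -0.1075, 0)
  M3 = (-0.1075, -0.1075, 0)
rvec = (-0.5053, 0.5263, -0.1135), |rvec| = θ = 0.73838 rad = 42.306°
Rodrigues: sinθ=0.67309, 1−cosθ=0.26044; R = I + sinθ·[k]× + (1−cosθ)·[k]×²:
    [+0.86153 -0.02357 +0.50716]
    [-0.23050 +0.87188 +0.43209]
    [-0.45237 -0.48916 +0.74572]
t = (-0.2059, -0.2393, 1.4758) m
M0: Pc = R·M0+t = (-0.30105, -0.12079, +1.47185); u = 647.8·(-0.30105)/1.47185 + 337.1 = 204.6002, v = 698.5·(-0.12079)/1.47185 + 232.3 = 174.9742
M1: Pc = R·M1+t = (-0.11582, -0.17035, +1.37459); u = 647.8·(-0.11582)/1.37459 + 337.1 = 282.5178, v = 698.5·(-0.17035)/1.37459 + 232.3 = 145.7351
M2: Pc = R·M2+t = (-0.11075, -0.35781, +1.47975); u = 647.8·(-0.11075)/1.47975 + 337.1 = 288.6157, v = 698.5·(-0.35781)/1.47975 + 232.3 = 63.4022
M3: Pc = R·M3+t = (-0.29598, -0.30825, +1.57701); u = 647.8·(-0.29598)/1.57701 + 337.1 = 215.5183, v = 698.5·(-0.30825)/1.57701 + 232.3 = 95.7690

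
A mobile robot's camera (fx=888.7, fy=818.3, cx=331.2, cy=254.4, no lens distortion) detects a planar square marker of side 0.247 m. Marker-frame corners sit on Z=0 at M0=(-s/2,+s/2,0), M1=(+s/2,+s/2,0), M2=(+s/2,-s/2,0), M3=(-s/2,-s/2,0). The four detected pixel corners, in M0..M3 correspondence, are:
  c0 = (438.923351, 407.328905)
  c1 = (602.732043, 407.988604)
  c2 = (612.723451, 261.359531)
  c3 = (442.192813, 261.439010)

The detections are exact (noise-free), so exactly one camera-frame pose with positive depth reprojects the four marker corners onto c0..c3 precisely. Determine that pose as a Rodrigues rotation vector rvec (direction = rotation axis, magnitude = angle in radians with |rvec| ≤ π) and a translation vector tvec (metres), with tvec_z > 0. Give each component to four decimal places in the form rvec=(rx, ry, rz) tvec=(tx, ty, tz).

Intrinsics K: fx=888.7, fy=818.3, cx=331.2, cy=254.4
Marker side s = 0.247 m; corners in marker frame (Z=0):
  M0 = (-0.1235, +0.1235, 0)
  M1 = (+0.1235, +0.1235, 0)
  M2 = (+0.1235, -0.1235, 0)
  M3 = (-0.1235, -0.1235, 0)
Detected image corners:
  c0 = (438.923351, 407.328905) px
  c1 = (602.732043, 407.988604) px
  c2 = (612.723451, 261.359531) px
  c3 = (442.192813, 261.439010) px
Planar DLT: solve 8×8 A·h = b for H (H[2,2]=1):
  H  [+665.63516 +58.08677 +523.86207]
  H  [-5.74783 +646.32366 +335.99148]
  H  [-0.02078 +0.16197 +1.00000]
B = K⁻¹H; ‖b₁‖=0.757029, ‖b₂‖=0.757029; λ = 2/(‖b₁‖+‖b₂‖) = 1.320953, sign → tz>0 ⇒ λ=+1.320953
r₁ = λ·B[:,0] = (+0.99962,-0.00074,-0.02745); r₂ = λ·B[:,1] = (+0.00660,+0.97682,+0.21396)
r₃ = r₁×r₂ = (+0.02666,-0.21406,+0.97646); SVD([r₁ r₂ r₃]) → R = UVᵀ:
  R  [+0.99962 +0.00660 +0.02666]
  R  [-0.00074 +0.97682 -0.21406]
  R  [-0.02745 +0.21396 +0.97646]
t = (+0.28637, +0.13171, +1.32095) m
tr R = 2.952902; θ = arccos((tr R − 1)/2) = 0.217450 rad = 12.459°
axis k = ((R−Rᵀ)₃₂, (R−Rᵀ)₁₃, (R−Rᵀ)₂₁) / (2 sinθ) = (+0.991960, +0.125404, -0.017026)
rvec = θ·k = (+0.215702, +0.027269, -0.003702)

rvec=(0.2157, 0.0273, -0.0037) tvec=(0.2864, 0.1317, 1.3210)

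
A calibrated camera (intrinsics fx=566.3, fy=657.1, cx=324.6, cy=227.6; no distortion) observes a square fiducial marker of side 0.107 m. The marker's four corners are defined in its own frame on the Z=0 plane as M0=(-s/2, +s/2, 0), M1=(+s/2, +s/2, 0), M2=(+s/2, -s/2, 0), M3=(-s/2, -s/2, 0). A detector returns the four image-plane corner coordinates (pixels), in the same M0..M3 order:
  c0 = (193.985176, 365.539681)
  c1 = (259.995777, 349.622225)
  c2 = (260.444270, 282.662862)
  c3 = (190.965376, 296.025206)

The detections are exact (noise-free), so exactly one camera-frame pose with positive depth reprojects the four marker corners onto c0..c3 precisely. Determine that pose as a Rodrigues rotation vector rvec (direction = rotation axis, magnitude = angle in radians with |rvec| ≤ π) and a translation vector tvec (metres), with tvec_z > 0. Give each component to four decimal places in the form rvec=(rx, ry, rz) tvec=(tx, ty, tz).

Intrinsics K: fx=566.3, fy=657.1, cx=324.6, cy=227.6
Marker side s = 0.107 m; corners in marker frame (Z=0):
  M0 = (-0.0535, +0.0535, 0)
  M1 = (+0.0535, +0.0535, 0)
  M2 = (+0.0535, -0.0535, 0)
  M3 = (-0.0535, -0.0535, 0)
Detected image corners:
  c0 = (193.985176, 365.539681) px
  c1 = (259.995777, 349.622225) px
  c2 = (260.444270, 282.662862) px
  c3 = (190.965376, 296.025206) px
Planar DLT: solve 8×8 A·h = b for H (H[2,2]=1):
  H  [+734.75155 +117.98925 +227.18068]
  H  [+8.68522 +789.44086 +324.14372]
  H  [+0.45077 +0.46992 +1.00000]
B = K⁻¹H; ‖b₁‖=1.141625, ‖b₂‖=1.141625; λ = 2/(‖b₁‖+‖b₂‖) = 0.875944, sign → tz>0 ⇒ λ=+0.875944
r₁ = λ·B[:,0] = (+0.91018,-0.12519,+0.39485); r₂ = λ·B[:,1] = (-0.05344,+0.90979,+0.41162)
r₃ = r₁×r₂ = (-0.41076,-0.39575,+0.82138); SVD([r₁ r₂ r₃]) → R = UVᵀ:
  R  [+0.91018 -0.05344 -0.41076]
  R  [-0.12519 +0.90979 -0.39575]
  R  [+0.39485 +0.41162 +0.82138]
t = (-0.15069, +0.12870, +0.87594) m
tr R = 2.641343; θ = arccos((tr R − 1)/2) = 0.608211 rad = 34.848°
axis k = ((R−Rᵀ)₃₂, (R−Rᵀ)₁₃, (R−Rᵀ)₂₁) / (2 sinθ) = (+0.706482, -0.704940, -0.062785)
rvec = θ·k = (+0.429690, -0.428752, -0.038187)

rvec=(0.4297, -0.4288, -0.0382) tvec=(-0.1507, 0.1287, 0.8759)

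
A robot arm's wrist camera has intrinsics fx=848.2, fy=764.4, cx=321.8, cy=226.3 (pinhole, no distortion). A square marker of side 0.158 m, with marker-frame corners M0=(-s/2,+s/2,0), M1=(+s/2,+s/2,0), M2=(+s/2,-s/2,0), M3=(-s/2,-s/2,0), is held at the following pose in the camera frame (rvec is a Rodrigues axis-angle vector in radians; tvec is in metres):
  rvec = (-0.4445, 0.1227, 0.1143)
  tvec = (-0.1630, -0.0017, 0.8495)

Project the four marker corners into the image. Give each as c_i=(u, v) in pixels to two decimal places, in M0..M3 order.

c0=(63.80, 284.08) c1=(220.75, 298.20) c2=(249.50, 168.45) c3=(103.50, 158.66)

Intrinsics K: fx=848.2, fy=764.4, cx=321.8, cy=226.3
Marker side s = 0.158 m; corners in marker frame (Z=0):
  M0 = (-0.0790, +0.0790, 0)
  M1 = (+0.0790, +0.0790, 0)
  M2 = (+0.0790, -0.0790, 0)
  M3 = (-0.0790, -0.0790, 0)
rvec = (-0.4445, 0.1227, 0.1143), |rvec| = θ = 0.47508 rad = 27.220°
Rodrigues: sinθ=0.45741, 1−cosθ=0.11074; R = I + sinθ·[k]× + (1−cosθ)·[k]×²:
    [+0.98620 -0.13681 +0.09321]
    [+0.08329 +0.89664 +0.43485]
    [-0.14307 -0.42109 +0.89567]
t = (-0.1630, -0.0017, 0.8495) m
M0: Pc = R·M0+t = (-0.25172, +0.06256, +0.82754); u = 848.2·(-0.25172)/0.82754 + 321.8 = 63.7966, v = 764.4·(+0.06256)/0.82754 + 226.3 = 284.0825
M1: Pc = R·M1+t = (-0.09590, +0.07571, +0.80493); u = 848.2·(-0.09590)/0.80493 + 321.8 = 220.7472, v = 764.4·(+0.07571)/0.80493 + 226.3 = 298.2020
M2: Pc = R·M2+t = (-0.07428, -0.06596, +0.87146); u = 848.2·(-0.07428)/0.87146 + 321.8 = 249.5009, v = 764.4·(-0.06596)/0.87146 + 226.3 = 168.4478
M3: Pc = R·M3+t = (-0.23010, -0.07911, +0.89407); u = 848.2·(-0.23010)/0.89407 + 321.8 = 103.5028, v = 764.4·(-0.07911)/0.89407 + 226.3 = 158.6595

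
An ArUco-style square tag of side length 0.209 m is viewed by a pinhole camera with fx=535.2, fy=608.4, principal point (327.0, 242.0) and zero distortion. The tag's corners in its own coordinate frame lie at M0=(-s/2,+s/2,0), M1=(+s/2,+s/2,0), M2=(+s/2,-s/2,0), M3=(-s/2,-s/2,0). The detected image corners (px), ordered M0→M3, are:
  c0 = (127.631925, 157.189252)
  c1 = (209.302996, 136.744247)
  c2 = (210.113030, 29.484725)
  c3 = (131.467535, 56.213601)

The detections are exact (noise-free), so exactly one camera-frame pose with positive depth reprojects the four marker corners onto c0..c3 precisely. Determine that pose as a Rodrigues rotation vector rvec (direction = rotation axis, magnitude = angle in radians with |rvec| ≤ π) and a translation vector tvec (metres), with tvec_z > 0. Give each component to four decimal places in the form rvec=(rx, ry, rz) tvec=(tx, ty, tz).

Intrinsics K: fx=535.2, fy=608.4, cx=327.0, cy=242.0
Marker side s = 0.209 m; corners in marker frame (Z=0):
  M0 = (-0.1045, +0.1045, 0)
  M1 = (+0.1045, +0.1045, 0)
  M2 = (+0.1045, -0.1045, 0)
  M3 = (-0.1045, -0.1045, 0)
Detected image corners:
  c0 = (127.631925, 157.189252) px
  c1 = (209.302996, 136.744247) px
  c2 = (210.113030, 29.484725) px
  c3 = (131.467535, 56.213601) px
Planar DLT: solve 8×8 A·h = b for H (H[2,2]=1):
  H  [+327.09473 -43.63095 +168.26202]
  H  [-144.65160 +479.59601 +94.28216]
  H  [-0.33186 -0.19021 +1.00000]
B = K⁻¹H; ‖b₁‖=0.885323, ‖b₂‖=0.885323; λ = 2/(‖b₁‖+‖b₂‖) = 1.129531, sign → tz>0 ⇒ λ=+1.129531
r₁ = λ·B[:,0] = (+0.91936,-0.11945,-0.37485); r₂ = λ·B[:,1] = (+0.03919,+0.97586,-0.21485)
r₃ = r₁×r₂ = (+0.39147,+0.18284,+0.90184); SVD([r₁ r₂ r₃]) → R = UVᵀ:
  R  [+0.91936 +0.03919 +0.39147]
  R  [-0.11945 +0.97586 +0.18284]
  R  [-0.37485 -0.21485 +0.90184]
t = (-0.33501, -0.27425, +1.12953) m
tr R = 2.797062; θ = arccos((tr R − 1)/2) = 0.454385 rad = 26.034°
axis k = ((R−Rᵀ)₃₂, (R−Rᵀ)₁₃, (R−Rᵀ)₂₁) / (2 sinθ) = (-0.453043, +0.872979, -0.180723)
rvec = θ·k = (-0.205856, +0.396669, -0.082118)

rvec=(-0.2059, 0.3967, -0.0821) tvec=(-0.3350, -0.2742, 1.1295)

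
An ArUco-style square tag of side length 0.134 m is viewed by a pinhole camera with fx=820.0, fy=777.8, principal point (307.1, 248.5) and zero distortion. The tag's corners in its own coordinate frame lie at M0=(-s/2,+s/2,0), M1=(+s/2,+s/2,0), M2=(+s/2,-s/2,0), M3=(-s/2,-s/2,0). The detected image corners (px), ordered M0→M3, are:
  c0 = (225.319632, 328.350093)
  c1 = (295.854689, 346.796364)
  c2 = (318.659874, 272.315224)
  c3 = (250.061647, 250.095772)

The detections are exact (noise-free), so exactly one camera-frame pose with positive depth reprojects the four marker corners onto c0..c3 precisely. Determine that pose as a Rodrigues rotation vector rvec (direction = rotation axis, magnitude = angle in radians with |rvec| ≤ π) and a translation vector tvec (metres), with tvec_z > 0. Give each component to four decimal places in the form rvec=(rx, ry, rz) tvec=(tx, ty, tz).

rvec=(-0.0189, -0.5484, 0.3042) tvec=(-0.0539, 0.0860, 1.3131)

Intrinsics K: fx=820.0, fy=777.8, cx=307.1, cy=248.5
Marker side s = 0.134 m; corners in marker frame (Z=0):
  M0 = (-0.0670, +0.0670, 0)
  M1 = (+0.0670, +0.0670, 0)
  M2 = (+0.0670, -0.0670, 0)
  M3 = (-0.0670, -0.0670, 0)
Detected image corners:
  c0 = (225.319632, 328.350093) px
  c1 = (295.854689, 346.796364) px
  c2 = (318.659874, 272.315224) px
  c3 = (250.061647, 250.095772) px
Planar DLT: solve 8×8 A·h = b for H (H[2,2]=1):
  H  [+625.02062 -197.64792 +273.43944]
  H  [+268.17258 +547.10337 +299.46237]
  H  [+0.38867 -0.07495 +1.00000]
B = K⁻¹H; ‖b₁‖=0.761577, ‖b₂‖=0.761577; λ = 2/(‖b₁‖+‖b₂‖) = 1.313064, sign → tz>0 ⇒ λ=+1.313064
r₁ = λ·B[:,0] = (+0.80971,+0.28967,+0.51035); r₂ = λ·B[:,1] = (-0.27964,+0.95505,-0.09841)
r₃ = r₁×r₂ = (-0.51592,-0.06303,+0.85432); SVD([r₁ r₂ r₃]) → R = UVᵀ:
  R  [+0.80971 -0.27964 -0.51592]
  R  [+0.28967 +0.95505 -0.06303]
  R  [+0.51035 -0.09841 +0.85432]
t = (-0.05390, +0.08603, +1.31306) m
tr R = 2.619078; θ = arccos((tr R − 1)/2) = 0.627430 rad = 35.949°
axis k = ((R−Rᵀ)₃₂, (R−Rᵀ)₁₃, (R−Rᵀ)₂₁) / (2 sinθ) = (-0.030134, -0.874064, +0.484875)
rvec = θ·k = (-0.018907, -0.548414, +0.304225)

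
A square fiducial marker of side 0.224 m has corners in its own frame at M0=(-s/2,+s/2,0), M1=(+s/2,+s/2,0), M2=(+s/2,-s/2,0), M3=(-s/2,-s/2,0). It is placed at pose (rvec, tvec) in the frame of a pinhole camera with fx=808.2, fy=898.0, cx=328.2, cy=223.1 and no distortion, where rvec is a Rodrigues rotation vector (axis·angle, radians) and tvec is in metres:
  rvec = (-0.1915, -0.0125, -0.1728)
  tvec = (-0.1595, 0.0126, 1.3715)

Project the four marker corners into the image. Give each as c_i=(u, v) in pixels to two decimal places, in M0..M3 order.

c0=(177.89, 316.35) c1=(310.35, 290.69) c2=(288.57, 149.31) c3=(160.03, 173.53)

Intrinsics K: fx=808.2, fy=898.0, cx=328.2, cy=223.1
Marker side s = 0.224 m; corners in marker frame (Z=0):
  M0 = (-0.1120, +0.1120, 0)
  M1 = (+0.1120, +0.1120, 0)
  M2 = (+0.1120, -0.1120, 0)
  M3 = (-0.1120, -0.1120, 0)
rvec = (-0.1915, -0.0125, -0.1728), |rvec| = θ = 0.25824 rad = 14.796°
Rodrigues: sinθ=0.25538, 1−cosθ=0.03316; R = I + sinθ·[k]× + (1−cosθ)·[k]×²:
    [+0.98508 +0.17208 +0.00409]
    [-0.16970 +0.96692 +0.19045]
    [+0.02882 -0.18830 +0.98169]
t = (-0.1595, 0.0126, 1.3715) m
M0: Pc = R·M0+t = (-0.25056, +0.13990, +1.34718); u = 808.2·(-0.25056)/1.34718 + 328.2 = 177.8868, v = 898.0·(+0.13990)/1.34718 + 223.1 = 316.3545
M1: Pc = R·M1+t = (-0.02990, +0.10189, +1.35364); u = 808.2·(-0.02990)/1.35364 + 328.2 = 310.3485, v = 898.0·(+0.10189)/1.35364 + 223.1 = 290.6929
M2: Pc = R·M2+t = (-0.06844, -0.11470, +1.39582); u = 808.2·(-0.06844)/1.39582 + 328.2 = 288.5698, v = 898.0·(-0.11470)/1.39582 + 223.1 = 149.3072
M3: Pc = R·M3+t = (-0.28910, -0.07669, +1.38936); u = 808.2·(-0.28910)/1.38936 + 328.2 = 160.0284, v = 898.0·(-0.07669)/1.38936 + 223.1 = 173.5329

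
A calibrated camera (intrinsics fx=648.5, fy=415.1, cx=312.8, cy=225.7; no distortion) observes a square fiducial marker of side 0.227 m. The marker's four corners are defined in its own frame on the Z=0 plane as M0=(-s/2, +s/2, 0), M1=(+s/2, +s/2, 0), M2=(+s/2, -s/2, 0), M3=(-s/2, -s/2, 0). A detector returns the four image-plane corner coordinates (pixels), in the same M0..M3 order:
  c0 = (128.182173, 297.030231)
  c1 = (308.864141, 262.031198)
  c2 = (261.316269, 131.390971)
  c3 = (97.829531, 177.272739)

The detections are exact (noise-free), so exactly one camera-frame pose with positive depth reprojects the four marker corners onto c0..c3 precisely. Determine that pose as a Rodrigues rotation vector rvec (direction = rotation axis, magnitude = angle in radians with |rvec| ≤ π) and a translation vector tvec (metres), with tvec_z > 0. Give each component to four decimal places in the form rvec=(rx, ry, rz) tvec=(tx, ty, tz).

Intrinsics K: fx=648.5, fy=415.1, cx=312.8, cy=225.7
Marker side s = 0.227 m; corners in marker frame (Z=0):
  M0 = (-0.1135, +0.1135, 0)
  M1 = (+0.1135, +0.1135, 0)
  M2 = (+0.1135, -0.1135, 0)
  M3 = (-0.1135, -0.1135, 0)
Detected image corners:
  c0 = (128.182173, 297.030231) px
  c1 = (308.864141, 262.031198) px
  c2 = (261.316269, 131.390971) px
  c3 = (97.829531, 177.272739) px
Planar DLT: solve 8×8 A·h = b for H (H[2,2]=1):
  H  [+659.26386 +103.91051 +193.54112]
  H  [-285.19952 +478.74119 +215.71367]
  H  [-0.48933 -0.32943 +1.00000]
B = K⁻¹H; ‖b₁‖=1.409169, ‖b₂‖=1.409169; λ = 2/(‖b₁‖+‖b₂‖) = 0.709638, sign → tz>0 ⇒ λ=+0.709638
r₁ = λ·B[:,0] = (+0.88891,-0.29876,-0.34725); r₂ = λ·B[:,1] = (+0.22647,+0.94555,-0.23378)
r₃ = r₁×r₂ = (+0.39818,+0.12917,+0.90817); SVD([r₁ r₂ r₃]) → R = UVᵀ:
  R  [+0.88891 +0.22647 +0.39818]
  R  [-0.29876 +0.94555 +0.12917]
  R  [-0.34725 -0.23378 +0.90817]
t = (-0.13050, -0.01707, +0.70964) m
tr R = 2.742624; θ = arccos((tr R − 1)/2) = 0.512927 rad = 29.389°
axis k = ((R−Rᵀ)₃₂, (R−Rᵀ)₁₃, (R−Rᵀ)₂₁) / (2 sinθ) = (-0.369801, +0.759515, -0.535148)
rvec = θ·k = (-0.189681, +0.389576, -0.274492)

rvec=(-0.1897, 0.3896, -0.2745) tvec=(-0.1305, -0.0171, 0.7096)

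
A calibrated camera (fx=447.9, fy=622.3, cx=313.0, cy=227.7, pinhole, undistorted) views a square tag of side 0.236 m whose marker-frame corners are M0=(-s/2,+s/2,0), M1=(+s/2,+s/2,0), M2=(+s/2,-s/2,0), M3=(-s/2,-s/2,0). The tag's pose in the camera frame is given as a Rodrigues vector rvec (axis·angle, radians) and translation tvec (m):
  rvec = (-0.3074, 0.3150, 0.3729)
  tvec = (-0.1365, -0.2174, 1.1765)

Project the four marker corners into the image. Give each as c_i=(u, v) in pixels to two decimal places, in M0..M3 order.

c0=(204.67, 149.91) c1=(280.91, 184.56) c2=(318.77, 74.60) c3=(243.37, 48.85)

Intrinsics K: fx=447.9, fy=622.3, cx=313.0, cy=227.7
Marker side s = 0.236 m; corners in marker frame (Z=0):
  M0 = (-0.1180, +0.1180, 0)
  M1 = (+0.1180, +0.1180, 0)
  M2 = (+0.1180, -0.1180, 0)
  M3 = (-0.1180, -0.1180, 0)
rvec = (-0.3074, 0.3150, 0.3729), |rvec| = θ = 0.57687 rad = 33.052°
Rodrigues: sinθ=0.54540, 1−cosθ=0.16182; R = I + sinθ·[k]× + (1−cosθ)·[k]×²:
    [+0.88413 -0.39965 +0.24207]
    [+0.30547 +0.88643 +0.34775]
    [-0.35356 -0.23351 +0.90580]
t = (-0.1365, -0.2174, 1.1765) m
M0: Pc = R·M0+t = (-0.28799, -0.14885, +1.19067); u = 447.9·(-0.28799)/1.19067 + 313.0 = 204.6668, v = 622.3·(-0.14885)/1.19067 + 227.7 = 149.9052
M1: Pc = R·M1+t = (-0.07933, -0.07676, +1.10723); u = 447.9·(-0.07933)/1.10723 + 313.0 = 280.9085, v = 622.3·(-0.07676)/1.10723 + 227.7 = 184.5605
M2: Pc = R·M2+t = (+0.01499, -0.28595, +1.16233); u = 447.9·(+0.01499)/1.16233 + 313.0 = 318.7746, v = 622.3·(-0.28595)/1.16233 + 227.7 = 74.6042
M3: Pc = R·M3+t = (-0.19367, -0.35804, +1.24577); u = 447.9·(-0.19367)/1.24577 + 313.0 = 243.3692, v = 622.3·(-0.35804)/1.24577 + 227.7 = 48.8467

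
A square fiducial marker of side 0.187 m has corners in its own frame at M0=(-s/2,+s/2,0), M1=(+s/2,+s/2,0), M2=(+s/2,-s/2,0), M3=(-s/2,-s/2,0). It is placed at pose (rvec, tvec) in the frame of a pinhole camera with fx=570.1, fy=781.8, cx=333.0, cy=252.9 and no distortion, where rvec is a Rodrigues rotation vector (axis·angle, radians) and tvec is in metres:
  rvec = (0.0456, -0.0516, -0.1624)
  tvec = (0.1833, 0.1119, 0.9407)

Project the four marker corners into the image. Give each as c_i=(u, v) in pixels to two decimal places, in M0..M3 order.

Intrinsics K: fx=570.1, fy=781.8, cx=333.0, cy=252.9
Marker side s = 0.187 m; corners in marker frame (Z=0):
  M0 = (-0.0935, +0.0935, 0)
  M1 = (+0.0935, +0.0935, 0)
  M2 = (+0.0935, -0.0935, 0)
  M3 = (-0.0935, -0.0935, 0)
rvec = (0.0456, -0.0516, -0.1624), |rvec| = θ = 0.17640 rad = 10.107°
Rodrigues: sinθ=0.17548, 1−cosθ=0.01552; R = I + sinθ·[k]× + (1−cosθ)·[k]×²:
    [+0.98552 +0.16039 -0.05503]
    [-0.16273 +0.98581 -0.04118]
    [+0.04764 +0.04954 +0.99764]
t = (0.1833, 0.1119, 0.9407) m
M0: Pc = R·M0+t = (+0.10615, +0.21929, +0.94088); u = 570.1·(+0.10615)/0.94088 + 333.0 = 397.3188, v = 781.8·(+0.21929)/0.94088 + 252.9 = 435.1127
M1: Pc = R·M1+t = (+0.29044, +0.18886, +0.94979); u = 570.1·(+0.29044)/0.94979 + 333.0 = 507.3350, v = 781.8·(+0.18886)/0.94979 + 252.9 = 408.3549
M2: Pc = R·M2+t = (+0.26045, +0.00451, +0.94052); u = 570.1·(+0.26045)/0.94052 + 333.0 = 490.8725, v = 781.8·(+0.00451)/0.94052 + 252.9 = 256.6499
M3: Pc = R·M3+t = (+0.07616, +0.03494, +0.93161); u = 570.1·(+0.07616)/0.93161 + 333.0 = 379.6047, v = 781.8·(+0.03494)/0.93161 + 252.9 = 282.2231

c0=(397.32, 435.11) c1=(507.34, 408.35) c2=(490.87, 256.65) c3=(379.60, 282.22)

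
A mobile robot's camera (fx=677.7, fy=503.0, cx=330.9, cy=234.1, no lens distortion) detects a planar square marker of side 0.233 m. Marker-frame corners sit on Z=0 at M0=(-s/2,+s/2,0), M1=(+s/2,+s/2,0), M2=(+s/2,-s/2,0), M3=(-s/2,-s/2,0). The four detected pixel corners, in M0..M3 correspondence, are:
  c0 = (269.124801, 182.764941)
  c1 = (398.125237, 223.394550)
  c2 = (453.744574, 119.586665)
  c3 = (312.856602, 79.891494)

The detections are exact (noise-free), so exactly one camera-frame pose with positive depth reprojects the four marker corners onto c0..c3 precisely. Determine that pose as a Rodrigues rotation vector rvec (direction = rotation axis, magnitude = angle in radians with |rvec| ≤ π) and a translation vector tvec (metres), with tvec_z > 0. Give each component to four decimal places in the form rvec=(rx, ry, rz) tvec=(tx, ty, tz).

rvec=(0.3101, 0.2418, 0.3757) tvec=(0.0399, -0.1720, 1.0662)

Intrinsics K: fx=677.7, fy=503.0, cx=330.9, cy=234.1
Marker side s = 0.233 m; corners in marker frame (Z=0):
  M0 = (-0.1165, +0.1165, 0)
  M1 = (+0.1165, +0.1165, 0)
  M2 = (+0.1165, -0.1165, 0)
  M3 = (-0.1165, -0.1165, 0)
Detected image corners:
  c0 = (269.124801, 182.764941) px
  c1 = (398.125237, 223.394550) px
  c2 = (453.744574, 119.586665) px
  c3 = (312.856602, 79.891494) px
Planar DLT: solve 8×8 A·h = b for H (H[2,2]=1):
  H  [+519.96472 -98.63258 +356.26458]
  H  [+147.84155 +491.67177 +152.94505]
  H  [-0.16250 +0.31826 +1.00000]
B = K⁻¹H; ‖b₁‖=0.937916, ‖b₂‖=0.937916; λ = 2/(‖b₁‖+‖b₂‖) = 1.066193, sign → tz>0 ⇒ λ=+1.066193
r₁ = λ·B[:,0] = (+0.90263,+0.39401,-0.17325); r₂ = λ·B[:,1] = (-0.32086,+0.88426,+0.33933)
r₃ = r₁×r₂ = (+0.28690,-0.25070,+0.92458); SVD([r₁ r₂ r₃]) → R = UVᵀ:
  R  [+0.90263 -0.32086 +0.28690]
  R  [+0.39401 +0.88426 -0.25070]
  R  [-0.17325 +0.33933 +0.92458]
t = (+0.03990, -0.17202, +1.06619) m
tr R = 2.711462; θ = arccos((tr R − 1)/2) = 0.543835 rad = 31.159°
axis k = ((R−Rᵀ)₃₂, (R−Rᵀ)₁₃, (R−Rᵀ)₂₁) / (2 sinθ) = (+0.570158, +0.444658, +0.690796)
rvec = θ·k = (+0.310072, +0.241820, +0.375679)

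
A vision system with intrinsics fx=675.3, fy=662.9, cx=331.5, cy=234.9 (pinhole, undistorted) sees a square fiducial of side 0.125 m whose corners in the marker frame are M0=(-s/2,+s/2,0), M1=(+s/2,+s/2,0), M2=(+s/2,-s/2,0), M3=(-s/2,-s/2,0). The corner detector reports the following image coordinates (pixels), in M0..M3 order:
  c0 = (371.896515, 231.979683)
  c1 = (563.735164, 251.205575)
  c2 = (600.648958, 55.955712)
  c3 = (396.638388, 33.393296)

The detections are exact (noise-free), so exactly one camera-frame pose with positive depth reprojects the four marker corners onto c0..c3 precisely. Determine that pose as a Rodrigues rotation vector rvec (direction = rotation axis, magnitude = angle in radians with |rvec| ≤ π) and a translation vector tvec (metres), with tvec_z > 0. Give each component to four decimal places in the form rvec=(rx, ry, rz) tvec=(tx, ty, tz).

Intrinsics K: fx=675.3, fy=662.9, cx=331.5, cy=234.9
Marker side s = 0.125 m; corners in marker frame (Z=0):
  M0 = (-0.0625, +0.0625, 0)
  M1 = (+0.0625, +0.0625, 0)
  M2 = (+0.0625, -0.0625, 0)
  M3 = (-0.0625, -0.0625, 0)
Detected image corners:
  c0 = (371.896515, 231.979683) px
  c1 = (563.735164, 251.205575) px
  c2 = (600.648958, 55.955712) px
  c3 = (396.638388, 33.393296) px
Planar DLT: solve 8×8 A·h = b for H (H[2,2]=1):
  H  [+1621.48213 -2.96055 +483.25063]
  H  [+178.46808 +1647.52369 +146.29320]
  H  [+0.08199 +0.50475 +1.00000]
B = K⁻¹H; ‖b₁‖=2.374480, ‖b₂‖=2.374480; λ = 2/(‖b₁‖+‖b₂‖) = 0.421145, sign → tz>0 ⇒ λ=+0.421145
r₁ = λ·B[:,0] = (+0.99427,+0.10115,+0.03453); r₂ = λ·B[:,1] = (-0.10620,+0.97136,+0.21257)
r₃ = r₁×r₂ = (-0.01204,-0.21502,+0.97653); SVD([r₁ r₂ r₃]) → R = UVᵀ:
  R  [+0.99427 -0.10620 -0.01204]
  R  [+0.10115 +0.97136 -0.21502]
  R  [+0.03453 +0.21257 +0.97653]
t = (+0.09464, -0.05629, +0.42114) m
tr R = 2.942164; θ = arccos((tr R − 1)/2) = 0.241075 rad = 13.813°
axis k = ((R−Rᵀ)₃₂, (R−Rᵀ)₁₃, (R−Rᵀ)₂₁) / (2 sinθ) = (+0.895505, -0.097533, +0.434233)
rvec = θ·k = (+0.215884, -0.023513, +0.104683)

rvec=(0.2159, -0.0235, 0.1047) tvec=(0.0946, -0.0563, 0.4211)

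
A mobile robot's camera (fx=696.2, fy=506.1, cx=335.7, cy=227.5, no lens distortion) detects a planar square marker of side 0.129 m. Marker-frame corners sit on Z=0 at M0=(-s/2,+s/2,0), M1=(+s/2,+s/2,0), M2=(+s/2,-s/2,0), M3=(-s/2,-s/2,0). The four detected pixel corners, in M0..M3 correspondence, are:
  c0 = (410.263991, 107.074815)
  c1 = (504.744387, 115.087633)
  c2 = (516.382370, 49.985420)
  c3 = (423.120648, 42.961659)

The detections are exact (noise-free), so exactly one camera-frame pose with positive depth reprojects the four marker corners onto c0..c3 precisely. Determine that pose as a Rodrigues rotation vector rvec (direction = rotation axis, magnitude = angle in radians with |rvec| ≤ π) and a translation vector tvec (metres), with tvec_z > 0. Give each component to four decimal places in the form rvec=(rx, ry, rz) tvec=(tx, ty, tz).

rvec=(-0.1175, 0.0933, 0.1468) tvec=(0.1761, -0.2827, 0.9602)

Intrinsics K: fx=696.2, fy=506.1, cx=335.7, cy=227.5
Marker side s = 0.129 m; corners in marker frame (Z=0):
  M0 = (-0.0645, +0.0645, 0)
  M1 = (+0.0645, +0.0645, 0)
  M2 = (+0.0645, -0.0645, 0)
  M3 = (-0.0645, -0.0645, 0)
Detected image corners:
  c0 = (410.263991, 107.074815) px
  c1 = (504.744387, 115.087633) px
  c2 = (516.382370, 49.985420) px
  c3 = (423.120648, 42.961659) px
Planar DLT: solve 8×8 A·h = b for H (H[2,2]=1):
  H  [+678.79951 -148.00480 +463.35406]
  H  [+49.95297 +491.79773 +78.51350]
  H  [-0.10536 -0.11439 +1.00000]
B = K⁻¹H; ‖b₁‖=1.041500, ‖b₂‖=1.041500; λ = 2/(‖b₁‖+‖b₂‖) = 0.960154, sign → tz>0 ⇒ λ=+0.960154
r₁ = λ·B[:,0] = (+0.98494,+0.14024,-0.10116); r₂ = λ·B[:,1] = (-0.15116,+0.98239,-0.10983)
r₃ = r₁×r₂ = (+0.08398,+0.12346,+0.98879); SVD([r₁ r₂ r₃]) → R = UVᵀ:
  R  [+0.98494 -0.15116 +0.08398]
  R  [+0.14024 +0.98239 +0.12346]
  R  [-0.10116 -0.10983 +0.98879]
t = (+0.17605, -0.28265, +0.96015) m
tr R = 2.956114; θ = arccos((tr R − 1)/2) = 0.209875 rad = 12.025°
axis k = ((R−Rᵀ)₃₂, (R−Rᵀ)₁₃, (R−Rᵀ)₂₁) / (2 sinθ) = (-0.559889, +0.444329, +0.699354)
rvec = θ·k = (-0.117507, +0.093254, +0.146777)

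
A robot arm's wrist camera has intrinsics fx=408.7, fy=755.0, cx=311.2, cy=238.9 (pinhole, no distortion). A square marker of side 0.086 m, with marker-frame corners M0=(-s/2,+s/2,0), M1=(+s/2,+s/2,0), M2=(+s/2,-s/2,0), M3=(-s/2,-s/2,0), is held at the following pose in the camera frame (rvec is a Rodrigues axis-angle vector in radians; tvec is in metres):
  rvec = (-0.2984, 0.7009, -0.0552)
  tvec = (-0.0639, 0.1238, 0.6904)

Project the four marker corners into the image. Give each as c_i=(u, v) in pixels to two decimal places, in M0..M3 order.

Intrinsics K: fx=408.7, fy=755.0, cx=311.2, cy=238.9
Marker side s = 0.086 m; corners in marker frame (Z=0):
  M0 = (-0.0430, +0.0430, 0)
  M1 = (+0.0430, +0.0430, 0)
  M2 = (+0.0430, -0.0430, 0)
  M3 = (-0.0430, -0.0430, 0)
rvec = (-0.2984, 0.7009, -0.0552), |rvec| = θ = 0.76377 rad = 43.761°
Rodrigues: sinθ=0.69165, 1−cosθ=0.27777; R = I + sinθ·[k]× + (1−cosθ)·[k]×²:
    [+0.76463 -0.04960 +0.64256]
    [-0.14958 +0.95615 +0.25180]
    [-0.62687 -0.28865 +0.72368]
t = (-0.0639, 0.1238, 0.6904) m
M0: Pc = R·M0+t = (-0.09891, +0.17135, +0.70494); u = 408.7·(-0.09891)/0.70494 + 311.2 = 253.8546, v = 755.0·(+0.17135)/0.70494 + 238.9 = 422.4131
M1: Pc = R·M1+t = (-0.03315, +0.15848, +0.65103); u = 408.7·(-0.03315)/0.65103 + 311.2 = 290.3870, v = 755.0·(+0.15848)/0.65103 + 238.9 = 422.6917
M2: Pc = R·M2+t = (-0.02889, +0.07625, +0.67586); u = 408.7·(-0.02889)/0.67586 + 311.2 = 293.7310, v = 755.0·(+0.07625)/0.67586 + 238.9 = 324.0832
M3: Pc = R·M3+t = (-0.09465, +0.08912, +0.72977); u = 408.7·(-0.09465)/0.72977 + 311.2 = 258.1942, v = 755.0·(+0.08912)/0.72977 + 238.9 = 331.0987

c0=(253.85, 422.41) c1=(290.39, 422.69) c2=(293.73, 324.08) c3=(258.19, 331.10)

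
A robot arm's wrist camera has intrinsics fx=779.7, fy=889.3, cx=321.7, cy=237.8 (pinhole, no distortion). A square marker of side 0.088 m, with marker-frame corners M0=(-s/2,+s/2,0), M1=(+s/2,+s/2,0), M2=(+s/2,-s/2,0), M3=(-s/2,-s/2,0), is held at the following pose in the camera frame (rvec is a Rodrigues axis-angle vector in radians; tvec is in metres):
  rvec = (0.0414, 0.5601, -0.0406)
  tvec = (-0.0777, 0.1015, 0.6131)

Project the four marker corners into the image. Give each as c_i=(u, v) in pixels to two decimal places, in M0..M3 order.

c0=(183.85, 442.26) c1=(271.21, 454.85) c2=(265.19, 323.00) c3=(177.93, 320.07)

Intrinsics K: fx=779.7, fy=889.3, cx=321.7, cy=237.8
Marker side s = 0.088 m; corners in marker frame (Z=0):
  M0 = (-0.0440, +0.0440, 0)
  M1 = (+0.0440, +0.0440, 0)
  M2 = (+0.0440, -0.0440, 0)
  M3 = (-0.0440, -0.0440, 0)
rvec = (0.0414, 0.5601, -0.0406), |rvec| = θ = 0.56309 rad = 32.263°
Rodrigues: sinθ=0.53380, 1−cosθ=0.15439; R = I + sinθ·[k]× + (1−cosθ)·[k]×²:
    [+0.84644 +0.04978 +0.53015]
    [-0.02720 +0.99836 -0.05032]
    [-0.53179 +0.02817 +0.84641]
t = (-0.0777, 0.1015, 0.6131) m
M0: Pc = R·M0+t = (-0.11275, +0.14662, +0.63774); u = 779.7·(-0.11275)/0.63774 + 321.7 = 183.8477, v = 889.3·(+0.14662)/0.63774 + 237.8 = 442.2621
M1: Pc = R·M1+t = (-0.03827, +0.14423, +0.59094); u = 779.7·(-0.03827)/0.59094 + 321.7 = 271.2107, v = 889.3·(+0.14423)/0.59094 + 237.8 = 454.8519
M2: Pc = R·M2+t = (-0.04265, +0.05638, +0.58846); u = 779.7·(-0.04265)/0.58846 + 321.7 = 265.1938, v = 889.3·(+0.05638)/0.58846 + 237.8 = 322.9960
M3: Pc = R·M3+t = (-0.11713, +0.05877, +0.63526); u = 779.7·(-0.11713)/0.63526 + 321.7 = 177.9331, v = 889.3·(+0.05877)/0.63526 + 237.8 = 320.0704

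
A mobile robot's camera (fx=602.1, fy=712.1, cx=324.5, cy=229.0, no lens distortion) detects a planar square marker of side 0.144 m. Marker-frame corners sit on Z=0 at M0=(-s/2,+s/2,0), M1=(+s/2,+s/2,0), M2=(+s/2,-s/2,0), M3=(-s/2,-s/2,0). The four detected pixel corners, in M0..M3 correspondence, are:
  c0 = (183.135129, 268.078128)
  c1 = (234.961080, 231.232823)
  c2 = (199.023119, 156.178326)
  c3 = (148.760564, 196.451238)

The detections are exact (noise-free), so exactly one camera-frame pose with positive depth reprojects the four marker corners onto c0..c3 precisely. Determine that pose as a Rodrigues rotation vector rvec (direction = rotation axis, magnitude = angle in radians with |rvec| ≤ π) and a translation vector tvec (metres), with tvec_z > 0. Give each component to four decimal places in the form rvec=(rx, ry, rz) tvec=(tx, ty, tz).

rvec=(0.1124, 0.3896, -0.5051) tvec=(-0.2704, -0.0266, 1.2184)

Intrinsics K: fx=602.1, fy=712.1, cx=324.5, cy=229.0
Marker side s = 0.144 m; corners in marker frame (Z=0):
  M0 = (-0.0720, +0.0720, 0)
  M1 = (+0.0720, +0.0720, 0)
  M2 = (+0.0720, -0.0720, 0)
  M3 = (-0.0720, -0.0720, 0)
Detected image corners:
  c0 = (183.135129, 268.078128) px
  c1 = (234.961080, 231.232823) px
  c2 = (199.023119, 156.178326) px
  c3 = (148.760564, 196.451238) px
Planar DLT: solve 8×8 A·h = b for H (H[2,2]=1):
  H  [+293.13604 +245.53866 +190.89133]
  H  [-335.99861 +510.73016 +213.45085]
  H  [-0.32037 +0.00796 +1.00000]
B = K⁻¹H; ‖b₁‖=0.820747, ‖b₂‖=0.820747; λ = 2/(‖b₁‖+‖b₂‖) = 1.218402, sign → tz>0 ⇒ λ=+1.218402
r₁ = λ·B[:,0] = (+0.80356,-0.44937,-0.39034); r₂ = λ·B[:,1] = (+0.49165,+0.87074,+0.00969)
r₃ = r₁×r₂ = (+0.33553,-0.19970,+0.92062); SVD([r₁ r₂ r₃]) → R = UVᵀ:
  R  [+0.80356 +0.49165 +0.33553]
  R  [-0.44937 +0.87074 -0.19970]
  R  [-0.39034 +0.00969 +0.92062]
t = (-0.27037, -0.02660, +1.21840) m
tr R = 2.594920; θ = arccos((tr R − 1)/2) = 0.647722 rad = 37.112°
axis k = ((R−Rᵀ)₃₂, (R−Rᵀ)₁₃, (R−Rᵀ)₂₁) / (2 sinθ) = (+0.173516, +0.601509, -0.779795)
rvec = θ·k = (+0.112390, +0.389611, -0.505090)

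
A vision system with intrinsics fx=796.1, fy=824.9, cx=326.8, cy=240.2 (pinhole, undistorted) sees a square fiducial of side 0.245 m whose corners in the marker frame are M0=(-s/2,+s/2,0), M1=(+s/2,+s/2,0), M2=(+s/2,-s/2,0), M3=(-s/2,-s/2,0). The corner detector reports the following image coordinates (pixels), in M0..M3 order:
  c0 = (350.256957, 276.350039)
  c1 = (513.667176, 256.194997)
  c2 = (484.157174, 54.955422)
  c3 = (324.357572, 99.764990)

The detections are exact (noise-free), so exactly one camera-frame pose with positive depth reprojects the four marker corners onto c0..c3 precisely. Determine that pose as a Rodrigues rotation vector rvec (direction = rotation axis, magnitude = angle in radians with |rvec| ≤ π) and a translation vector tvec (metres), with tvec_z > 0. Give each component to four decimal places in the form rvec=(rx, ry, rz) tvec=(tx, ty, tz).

rvec=(0.0455, 0.6002, -0.1462) tvec=(0.1148, -0.0867, 1.0622)

Intrinsics K: fx=796.1, fy=824.9, cx=326.8, cy=240.2
Marker side s = 0.245 m; corners in marker frame (Z=0):
  M0 = (-0.1225, +0.1225, 0)
  M1 = (+0.1225, +0.1225, 0)
  M2 = (+0.1225, -0.1225, 0)
  M3 = (-0.1225, -0.1225, 0)
Detected image corners:
  c0 = (350.256957, 276.350039) px
  c1 = (513.667176, 256.194997) px
  c2 = (484.157174, 54.955422) px
  c3 = (324.357572, 99.764990) px
Planar DLT: solve 8×8 A·h = b for H (H[2,2]=1):
  H  [+436.90022 +112.65149 +412.83747]
  H  [-224.10037 +767.80885 +172.87755]
  H  [-0.53266 +0.00012 +1.00000]
B = K⁻¹H; ‖b₁‖=0.941442, ‖b₂‖=0.941442; λ = 2/(‖b₁‖+‖b₂‖) = 1.062201, sign → tz>0 ⇒ λ=+1.062201
r₁ = λ·B[:,0] = (+0.81520,-0.12382,-0.56580); r₂ = λ·B[:,1] = (+0.15025,+0.98865,+0.00013)
r₃ = r₁×r₂ = (+0.55936,-0.08512,+0.82455); SVD([r₁ r₂ r₃]) → R = UVᵀ:
  R  [+0.81520 +0.15025 +0.55936]
  R  [-0.12382 +0.98865 -0.08512]
  R  [-0.56580 +0.00013 +0.82455]
t = (+0.11480, -0.08669, +1.06220) m
tr R = 2.628390; θ = arccos((tr R − 1)/2) = 0.619455 rad = 35.492°
axis k = ((R−Rᵀ)₃₂, (R−Rᵀ)₁₃, (R−Rᵀ)₂₁) / (2 sinθ) = (+0.073417, +0.968970, -0.236024)
rvec = θ·k = (+0.045479, +0.600234, -0.146206)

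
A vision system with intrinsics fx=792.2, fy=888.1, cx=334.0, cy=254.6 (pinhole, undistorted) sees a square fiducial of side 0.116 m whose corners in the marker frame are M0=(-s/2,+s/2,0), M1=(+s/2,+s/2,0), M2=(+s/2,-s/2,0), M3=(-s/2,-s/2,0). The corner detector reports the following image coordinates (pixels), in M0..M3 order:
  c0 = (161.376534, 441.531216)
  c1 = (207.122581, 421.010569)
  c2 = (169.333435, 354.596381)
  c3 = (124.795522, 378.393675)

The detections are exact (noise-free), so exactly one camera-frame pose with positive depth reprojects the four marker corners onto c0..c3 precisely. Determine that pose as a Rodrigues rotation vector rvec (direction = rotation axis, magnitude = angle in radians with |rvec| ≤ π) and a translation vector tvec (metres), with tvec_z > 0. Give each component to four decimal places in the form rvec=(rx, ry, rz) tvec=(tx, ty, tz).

Intrinsics K: fx=792.2, fy=888.1, cx=334.0, cy=254.6
Marker side s = 0.116 m; corners in marker frame (Z=0):
  M0 = (-0.0580, +0.0580, 0)
  M1 = (+0.0580, +0.0580, 0)
  M2 = (+0.0580, -0.0580, 0)
  M3 = (-0.0580, -0.0580, 0)
Detected image corners:
  c0 = (161.376534, 441.531216) px
  c1 = (207.122581, 421.010569) px
  c2 = (169.333435, 354.596381) px
  c3 = (124.795522, 378.393675) px
Planar DLT: solve 8×8 A·h = b for H (H[2,2]=1):
  H  [+322.62765 +337.04598 +165.23914]
  H  [-351.20657 +598.06956 +399.32946]
  H  [-0.40178 +0.10025 +1.00000]
B = K⁻¹H; ‖b₁‖=0.756642, ‖b₂‖=0.756642; λ = 2/(‖b₁‖+‖b₂‖) = 1.321629, sign → tz>0 ⇒ λ=+1.321629
r₁ = λ·B[:,0] = (+0.76212,-0.37042,-0.53100); r₂ = λ·B[:,1] = (+0.50644,+0.85204,+0.13249)
r₃ = r₁×r₂ = (+0.40336,-0.36989,+0.83695); SVD([r₁ r₂ r₃]) → R = UVᵀ:
  R  [+0.76212 +0.50644 +0.40336]
  R  [-0.37042 +0.85204 -0.36989]
  R  [-0.53100 +0.13249 +0.83695]
t = (-0.28154, +0.21538, +1.32163) m
tr R = 2.451104; θ = arccos((tr R − 1)/2) = 0.758960 rad = 43.485°
axis k = ((R−Rᵀ)₃₂, (R−Rᵀ)₁₃, (R−Rᵀ)₂₁) / (2 sinθ) = (+0.365011, +0.678878, -0.637097)
rvec = θ·k = (+0.277029, +0.515241, -0.483531)

rvec=(0.2770, 0.5152, -0.4835) tvec=(-0.2815, 0.2154, 1.3216)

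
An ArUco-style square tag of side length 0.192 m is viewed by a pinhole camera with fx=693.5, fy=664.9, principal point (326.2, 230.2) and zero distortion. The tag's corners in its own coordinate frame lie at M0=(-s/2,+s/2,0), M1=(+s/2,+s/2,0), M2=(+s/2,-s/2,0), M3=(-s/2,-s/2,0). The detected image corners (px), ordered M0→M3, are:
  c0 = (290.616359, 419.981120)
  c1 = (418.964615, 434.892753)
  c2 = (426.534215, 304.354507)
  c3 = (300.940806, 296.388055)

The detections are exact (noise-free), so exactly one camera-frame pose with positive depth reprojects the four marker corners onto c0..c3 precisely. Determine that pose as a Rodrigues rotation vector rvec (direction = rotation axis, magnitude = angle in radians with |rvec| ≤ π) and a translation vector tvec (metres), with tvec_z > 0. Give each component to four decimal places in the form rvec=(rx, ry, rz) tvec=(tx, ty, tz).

Intrinsics K: fx=693.5, fy=664.9, cx=326.2, cy=230.2
Marker side s = 0.192 m; corners in marker frame (Z=0):
  M0 = (-0.0960, +0.0960, 0)
  M1 = (+0.0960, +0.0960, 0)
  M2 = (+0.0960, -0.0960, 0)
  M3 = (-0.0960, -0.0960, 0)
Detected image corners:
  c0 = (290.616359, 419.981120) px
  c1 = (418.964615, 434.892753) px
  c2 = (426.534215, 304.354507) px
  c3 = (300.940806, 296.388055) px
Planar DLT: solve 8×8 A·h = b for H (H[2,2]=1):
  H  [+563.21723 -94.29053 +357.65833]
  H  [-39.91506 +613.20955 +362.94788]
  H  [-0.27277 -0.13222 +1.00000]
B = K⁻¹H; ‖b₁‖=0.979806, ‖b₂‖=0.979806; λ = 2/(‖b₁‖+‖b₂‖) = 1.020610, sign → tz>0 ⇒ λ=+1.020610
r₁ = λ·B[:,0] = (+0.95982,+0.03512,-0.27840); r₂ = λ·B[:,1] = (-0.07529,+0.98799,-0.13495)
r₃ = r₁×r₂ = (+0.27031,+0.15049,+0.95094); SVD([r₁ r₂ r₃]) → R = UVᵀ:
  R  [+0.95982 -0.07529 +0.27031]
  R  [+0.03512 +0.98799 +0.15049]
  R  [-0.27840 -0.13495 +0.95094]
t = (+0.04630, +0.20377, +1.02061) m
tr R = 2.898750; θ = arccos((tr R − 1)/2) = 0.319555 rad = 18.309°
axis k = ((R−Rᵀ)₃₂, (R−Rᵀ)₁₃, (R−Rᵀ)₂₁) / (2 sinθ) = (-0.454310, +0.873340, +0.175725)
rvec = θ·k = (-0.145177, +0.279080, +0.056154)

rvec=(-0.1452, 0.2791, 0.0562) tvec=(0.0463, 0.2038, 1.0206)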